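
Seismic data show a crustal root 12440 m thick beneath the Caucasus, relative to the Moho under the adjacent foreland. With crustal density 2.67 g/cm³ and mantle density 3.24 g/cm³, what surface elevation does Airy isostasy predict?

Equating mass per unit area of the two columns: ρ_c h = (ρ_m − ρ_c) r.
h = r (ρ_m − ρ_c) / ρ_c = 12440 m × (3.24 − 2.67) / 2.67 = 2660 m.

2660 m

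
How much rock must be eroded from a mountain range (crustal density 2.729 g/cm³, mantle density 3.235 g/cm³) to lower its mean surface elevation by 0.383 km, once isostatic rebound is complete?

Net drop Δ = e − u = e − e ρ_c/ρ_m = e (ρ_m − ρ_c)/ρ_m.
e = Δ ρ_m/(ρ_m − ρ_c) = 0.383 km × 3.235/0.506 = 2.45 km.

2.45 km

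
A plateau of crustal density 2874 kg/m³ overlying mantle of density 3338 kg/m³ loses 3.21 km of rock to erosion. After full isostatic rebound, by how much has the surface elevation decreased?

Rebound u = e ρ_c/ρ_m = 3.21 km × 2874/3338 = 2.764 km.
Net surface drop = e − u = 3.21 km − 2.764 km = e (ρ_m − ρ_c)/ρ_m = 0.446 km.

0.446 km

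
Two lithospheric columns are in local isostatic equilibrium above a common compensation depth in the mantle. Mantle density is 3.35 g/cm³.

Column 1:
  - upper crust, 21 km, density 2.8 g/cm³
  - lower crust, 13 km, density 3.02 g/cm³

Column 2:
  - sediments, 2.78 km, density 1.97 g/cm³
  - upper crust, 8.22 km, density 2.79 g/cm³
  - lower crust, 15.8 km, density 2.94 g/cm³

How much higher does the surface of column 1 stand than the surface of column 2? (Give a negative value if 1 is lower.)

0.275 km

For any compensation level in the mantle, the mantle terms cancel and isostasy reduces to e = (Σt_1 − Σt_2) − (Σ(ρt)_1 − Σ(ρt)_2) / ρ_m.
Σt_1 = 34 km; Σt_2 = 26.8 km; Σ(ρt)_1 = 98.06; Σ(ρt)_2 = 74.8624 (in km·g/cm³).
e = (34 − 26.8) − (98.06 − 74.8624) / 3.35 = 0.275 km.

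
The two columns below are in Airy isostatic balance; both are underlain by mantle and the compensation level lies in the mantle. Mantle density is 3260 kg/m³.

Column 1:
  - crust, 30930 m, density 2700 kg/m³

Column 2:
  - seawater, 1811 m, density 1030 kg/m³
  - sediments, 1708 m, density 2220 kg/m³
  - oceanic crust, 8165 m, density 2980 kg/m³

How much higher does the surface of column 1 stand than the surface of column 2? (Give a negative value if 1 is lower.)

For any compensation level in the mantle, the mantle terms cancel and isostasy reduces to e = (Σt_1 − Σt_2) − (Σ(ρt)_1 − Σ(ρt)_2) / ρ_m.
Σt_1 = 30930 m; Σt_2 = 11684 m; Σ(ρt)_1 = 83511000; Σ(ρt)_2 = 29988790 (in m·kg/m³).
e = (30930 − 11684) − (83511000 − 29988790) / 3260 = 2830 m.

2830 m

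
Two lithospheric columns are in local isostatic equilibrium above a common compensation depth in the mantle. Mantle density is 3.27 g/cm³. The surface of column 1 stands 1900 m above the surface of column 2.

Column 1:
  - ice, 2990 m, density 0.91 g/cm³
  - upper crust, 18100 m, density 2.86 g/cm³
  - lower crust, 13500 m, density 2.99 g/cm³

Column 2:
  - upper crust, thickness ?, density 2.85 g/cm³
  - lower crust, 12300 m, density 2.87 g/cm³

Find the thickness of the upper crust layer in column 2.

17000 m

Take the compensation level at the base of the deeper column (depth z_c below the surface of column 1) and equate Σ ρ_i t_i down to z_c; mantle fills any gap and the z_c terms cancel.
Column 1: 2990×0.91 + 18100×2.86 + 13500×2.99 + (z_c − 34590)×3.27
Column 2: 1900×0 + x×2.85 + 12300×2.87 + (z_c − 1900 − 12300 − x)×3.27
The z_c×3.27 term appears on both sides and cancels. Collect the known terms of each column as K = Σ(ρt)_known − 3.27 × (depth of known layers): K_1 = 94851.9 − 3.27×34590 = −18257.4; K_2 = 35301 − 3.27×(1900 + 12300) = −11133.
Balance: K_1 = K_2 − x×(3.27 − 2.85), so x = (K_2 − K_1)/(3.27 − 2.85) = 7124.4/0.42 = 17000 m.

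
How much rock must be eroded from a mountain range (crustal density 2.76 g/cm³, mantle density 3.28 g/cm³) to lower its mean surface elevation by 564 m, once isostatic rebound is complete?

3560 m

Net drop Δ = e − u = e − e ρ_c/ρ_m = e (ρ_m − ρ_c)/ρ_m.
e = Δ ρ_m/(ρ_m − ρ_c) = 564 m × 3.28/0.52 = 3560 m.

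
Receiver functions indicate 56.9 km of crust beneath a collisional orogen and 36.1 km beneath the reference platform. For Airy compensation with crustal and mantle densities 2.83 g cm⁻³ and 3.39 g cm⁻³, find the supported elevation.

Excess crust Δ = 56.9 km − 36.1 km = 20.8 km, split between elevation h and root r with h + r = Δ.
Airy balance ρ_c h = (ρ_m − ρ_c) r gives r = h ρ_c/(ρ_m − ρ_c), so h (1 + ρ_c/(ρ_m − ρ_c)) = Δ, i.e. h = Δ (ρ_m − ρ_c)/ρ_m.
h = 20.8 km × 0.56/3.39 = 3.44 km.

3.44 km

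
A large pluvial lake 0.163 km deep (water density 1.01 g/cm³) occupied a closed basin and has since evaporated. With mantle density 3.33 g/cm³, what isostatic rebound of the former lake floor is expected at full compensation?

0.0494 km

u = d ρ_w/ρ_m = 0.163 km × 1.01/3.33 = 0.0494 km.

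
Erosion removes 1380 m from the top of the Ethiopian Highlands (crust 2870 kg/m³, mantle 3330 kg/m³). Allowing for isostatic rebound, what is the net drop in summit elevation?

191 m

Rebound u = e ρ_c/ρ_m = 1380 m × 2870/3330 = 1189 m.
Net surface drop = e − u = 1380 m − 1189 m = e (ρ_m − ρ_c)/ρ_m = 191 m.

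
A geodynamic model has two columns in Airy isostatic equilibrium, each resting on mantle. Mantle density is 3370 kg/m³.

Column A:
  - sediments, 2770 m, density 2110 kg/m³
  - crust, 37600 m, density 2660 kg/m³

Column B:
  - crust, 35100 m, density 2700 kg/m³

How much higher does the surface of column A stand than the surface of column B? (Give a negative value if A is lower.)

1980 m

For any compensation level in the mantle, the mantle terms cancel and isostasy reduces to e = (Σt_A − Σt_B) − (Σ(ρt)_A − Σ(ρt)_B) / ρ_m.
Σt_A = 40370 m; Σt_B = 35100 m; Σ(ρt)_A = 105860700; Σ(ρt)_B = 94770000 (in m·kg/m³).
e = (40370 − 35100) − (105860700 − 94770000) / 3370 = 1980 m.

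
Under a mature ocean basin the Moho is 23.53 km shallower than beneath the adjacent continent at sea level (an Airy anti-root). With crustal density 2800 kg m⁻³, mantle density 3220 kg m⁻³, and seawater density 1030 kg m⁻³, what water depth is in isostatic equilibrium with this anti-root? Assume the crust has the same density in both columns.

Replacing a thickness d of crust by seawater at the top must be balanced by replacing crust with mantle at the base: d (ρ_c − ρ_w) = a (ρ_m − ρ_c).
d = a (ρ_m − ρ_c)/(ρ_c − ρ_w) = 23.53 km × 420/1770 = 5.58 km.

5.58 km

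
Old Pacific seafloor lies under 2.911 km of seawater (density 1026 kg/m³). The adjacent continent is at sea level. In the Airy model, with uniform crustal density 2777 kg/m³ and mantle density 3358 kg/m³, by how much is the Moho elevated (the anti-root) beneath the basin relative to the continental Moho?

In Airy isostatic equilibrium: replacing crust with seawater at the top is compensated by replacing crust with mantle at the base: d (ρ_c − ρ_w) = a (ρ_m − ρ_c).
a = d (ρ_c − ρ_w)/(ρ_m − ρ_c) = 2.911 km × 1751/581 = 8.77 km.

8.77 km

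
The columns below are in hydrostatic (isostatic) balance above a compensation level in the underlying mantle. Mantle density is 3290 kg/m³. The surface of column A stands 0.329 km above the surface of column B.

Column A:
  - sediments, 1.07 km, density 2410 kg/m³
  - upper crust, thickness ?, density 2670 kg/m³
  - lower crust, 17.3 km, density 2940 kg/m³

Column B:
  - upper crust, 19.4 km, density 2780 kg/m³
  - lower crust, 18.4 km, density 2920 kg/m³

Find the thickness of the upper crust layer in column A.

17.4 km

Take the compensation level at the base of the deeper column (depth z_c below the surface of column A) and equate Σ ρ_i t_i down to z_c; mantle fills any gap and the z_c terms cancel.
Column A: 1.07×2410 + x×2670 + 17.3×2940 + (z_c − 18.37 − x)×3290
Column B: 0.329×0 + 19.4×2780 + 18.4×2920 + (z_c − 0.329 − 37.8)×3290
The z_c×3290 term appears on both sides and cancels. Collect the known terms of each column as K = Σ(ρt)_known − 3290 × (depth of known layers): K_A = 53440.7 − 3290×18.37 = −6996.6; K_B = 107660 − 3290×(0.329 + 37.8) = −17784.41.
Balance: K_A − x×(3290 − 2670) = K_B, so x = (K_A − K_B)/(3290 − 2670) = 10787.8/620 = 17.4 km.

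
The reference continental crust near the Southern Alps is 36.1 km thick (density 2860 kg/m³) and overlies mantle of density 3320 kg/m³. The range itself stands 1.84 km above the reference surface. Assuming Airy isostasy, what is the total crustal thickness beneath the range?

Root depth r = h ρ_c / (ρ_m − ρ_c) = 1.84 km × 2860 / 460 = 11.44 km.
Total thickness = T + h + r = 36.1 km + 1.84 km + 11.44 km = 49.4 km.

49.4 km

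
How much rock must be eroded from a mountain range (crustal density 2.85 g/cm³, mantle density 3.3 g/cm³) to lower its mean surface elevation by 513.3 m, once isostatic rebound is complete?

3760 m

Net drop Δ = e − u = e − e ρ_c/ρ_m = e (ρ_m − ρ_c)/ρ_m.
e = Δ ρ_m/(ρ_m − ρ_c) = 513.3 m × 3.3/0.45 = 3760 m.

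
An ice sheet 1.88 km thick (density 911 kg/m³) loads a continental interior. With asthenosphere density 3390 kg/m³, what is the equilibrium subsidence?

0.505 km

Isostatic balance requires: the ice load ρ_ice t is balanced by mantle displaced below, ρ_m s.
s = t ρ_ice / ρ_m = 1.88 km × 911/3390 = 0.505 km.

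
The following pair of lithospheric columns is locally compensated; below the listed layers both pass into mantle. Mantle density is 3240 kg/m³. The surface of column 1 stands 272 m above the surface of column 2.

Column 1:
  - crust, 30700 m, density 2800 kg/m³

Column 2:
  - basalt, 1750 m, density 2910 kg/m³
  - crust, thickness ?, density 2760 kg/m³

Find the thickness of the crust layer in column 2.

Take the compensation level at the base of the deeper column (depth z_c below the surface of column 1) and equate Σ ρ_i t_i down to z_c; mantle fills any gap and the z_c terms cancel.
Column 1: 30700×2800 + (z_c − 30700)×3240
Column 2: 272×0 + 1750×2910 + x×2760 + (z_c − 272 − 1750 − x)×3240
The z_c×3240 term appears on both sides and cancels. Collect the known terms of each column as K = Σ(ρt)_known − 3240 × (depth of known layers): K_1 = 85960000 − 3240×30700 = −13508000; K_2 = 5092500 − 3240×(272 + 1750) = −1458780.
Balance: K_1 = K_2 − x×(3240 − 2760), so x = (K_2 − K_1)/(3240 − 2760) = 12049200/480 = 25100 m.

25100 m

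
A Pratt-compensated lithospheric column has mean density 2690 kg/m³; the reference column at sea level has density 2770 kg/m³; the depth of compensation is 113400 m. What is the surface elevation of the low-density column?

ρ_ref D = ρ (D + h) → h = D (ρ_ref − ρ)/ρ.
h = 113400 m × (2770 − 2690)/2690 = 3370 m.

3370 m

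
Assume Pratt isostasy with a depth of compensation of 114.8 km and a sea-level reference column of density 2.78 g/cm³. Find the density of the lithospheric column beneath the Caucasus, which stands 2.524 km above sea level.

2.72 g/cm³

Pratt balance: ρ_ref D = ρ (D + h).
ρ = ρ_ref D/(D + h) = 2.78 × 114.8 km/(114.8 km + 2.524 km) = 2.72 g/cm³.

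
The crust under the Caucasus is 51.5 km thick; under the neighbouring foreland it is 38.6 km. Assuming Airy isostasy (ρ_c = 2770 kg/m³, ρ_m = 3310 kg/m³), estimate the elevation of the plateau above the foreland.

Excess crust Δ = 51.5 km − 38.6 km = 12.9 km, split between elevation h and root r with h + r = Δ.
Airy balance ρ_c h = (ρ_m − ρ_c) r gives r = h ρ_c/(ρ_m − ρ_c), so h (1 + ρ_c/(ρ_m − ρ_c)) = Δ, i.e. h = Δ (ρ_m − ρ_c)/ρ_m.
h = 12.9 km × 540/3310 = 2.1 km.

2.1 km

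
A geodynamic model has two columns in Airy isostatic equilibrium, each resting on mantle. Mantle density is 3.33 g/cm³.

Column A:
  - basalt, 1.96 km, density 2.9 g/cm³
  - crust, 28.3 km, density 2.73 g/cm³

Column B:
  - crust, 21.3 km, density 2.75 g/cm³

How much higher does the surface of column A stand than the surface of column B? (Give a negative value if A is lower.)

For any compensation level in the mantle, the mantle terms cancel and isostasy reduces to e = (Σt_A − Σt_B) − (Σ(ρt)_A − Σ(ρt)_B) / ρ_m.
Σt_A = 30.26 km; Σt_B = 21.3 km; Σ(ρt)_A = 82.943; Σ(ρt)_B = 58.575 (in km·g/cm³).
e = (30.26 − 21.3) − (82.943 − 58.575) / 3.33 = 1.64 km.

1.64 km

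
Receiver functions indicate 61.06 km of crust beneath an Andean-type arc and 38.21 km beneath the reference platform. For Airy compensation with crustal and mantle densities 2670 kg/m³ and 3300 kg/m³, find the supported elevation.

Excess crust Δ = 61.06 km − 38.21 km = 22.85 km, split between elevation h and root r with h + r = Δ.
Airy balance ρ_c h = (ρ_m − ρ_c) r gives r = h ρ_c/(ρ_m − ρ_c), so h (1 + ρ_c/(ρ_m − ρ_c)) = Δ, i.e. h = Δ (ρ_m − ρ_c)/ρ_m.
h = 22.85 km × 630/3300 = 4.36 km.

4.36 km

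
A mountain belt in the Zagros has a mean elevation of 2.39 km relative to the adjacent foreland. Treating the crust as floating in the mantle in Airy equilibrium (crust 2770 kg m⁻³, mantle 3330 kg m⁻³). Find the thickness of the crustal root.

Equating mass per unit area of the two columns: the weight of the topography is balanced by the buoyancy of the root, ρ_c h = (ρ_m − ρ_c) r.
r = h · ρ_c / (ρ_m − ρ_c) = 2.39 km × 2770 / (3330 − 2770) = 11.8 km.

11.8 km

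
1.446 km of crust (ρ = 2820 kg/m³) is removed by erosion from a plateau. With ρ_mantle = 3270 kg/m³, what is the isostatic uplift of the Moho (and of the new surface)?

Unloading: uplift u = e ρ_c/ρ_m = 1.446 km × 2820/3270 = 1.25 km.

1.25 km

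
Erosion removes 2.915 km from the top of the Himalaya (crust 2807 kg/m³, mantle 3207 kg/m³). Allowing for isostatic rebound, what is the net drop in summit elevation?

Rebound u = e ρ_c/ρ_m = 2.915 km × 2807/3207 = 2.551 km.
Net surface drop = e − u = 2.915 km − 2.551 km = e (ρ_m − ρ_c)/ρ_m = 0.364 km.

0.364 km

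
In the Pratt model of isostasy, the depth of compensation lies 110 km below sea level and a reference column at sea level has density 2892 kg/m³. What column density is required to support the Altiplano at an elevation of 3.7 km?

2800 kg/m³

Pratt balance: ρ_ref D = ρ (D + h).
ρ = ρ_ref D/(D + h) = 2892 × 110 km/(110 km + 3.7 km) = 2800 kg/m³.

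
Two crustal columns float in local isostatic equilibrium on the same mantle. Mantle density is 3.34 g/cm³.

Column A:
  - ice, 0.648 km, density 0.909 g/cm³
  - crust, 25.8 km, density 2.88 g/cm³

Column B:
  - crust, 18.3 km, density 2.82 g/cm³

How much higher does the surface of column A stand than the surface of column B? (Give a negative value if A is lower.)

For any compensation level in the mantle, the mantle terms cancel and isostasy reduces to e = (Σt_A − Σt_B) − (Σ(ρt)_A − Σ(ρt)_B) / ρ_m.
Σt_A = 26.448 km; Σt_B = 18.3 km; Σ(ρt)_A = 74.893032; Σ(ρt)_B = 51.606 (in km·g/cm³).
e = (26.448 − 18.3) − (74.893032 − 51.606) / 3.34 = 1.18 km.

1.18 km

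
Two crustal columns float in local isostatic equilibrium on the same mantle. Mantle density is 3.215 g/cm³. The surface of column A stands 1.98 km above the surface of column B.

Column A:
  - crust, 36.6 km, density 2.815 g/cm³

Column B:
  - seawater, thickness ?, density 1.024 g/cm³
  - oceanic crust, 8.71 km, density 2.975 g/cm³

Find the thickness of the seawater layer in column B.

Take the compensation level at the base of the deeper column (depth z_c below the surface of column A) and equate Σ ρ_i t_i down to z_c; mantle fills any gap and the z_c terms cancel.
Column A: 36.6×2.815 + (z_c − 36.6)×3.215
Column B: 1.98×0 + x×1.024 + 8.71×2.975 + (z_c − 1.98 − 8.71 − x)×3.215
The z_c×3.215 term appears on both sides and cancels. Collect the known terms of each column as K = Σ(ρt)_known − 3.215 × (depth of known layers): K_A = 103.029 − 3.215×36.6 = −14.64; K_B = 25.91225 − 3.215×(1.98 + 8.71) = −8.4561.
Balance: K_A = K_B − x×(3.215 − 1.024), so x = (K_B − K_A)/(3.215 − 1.024) = 6.1839/2.191 = 2.82 km.

2.82 km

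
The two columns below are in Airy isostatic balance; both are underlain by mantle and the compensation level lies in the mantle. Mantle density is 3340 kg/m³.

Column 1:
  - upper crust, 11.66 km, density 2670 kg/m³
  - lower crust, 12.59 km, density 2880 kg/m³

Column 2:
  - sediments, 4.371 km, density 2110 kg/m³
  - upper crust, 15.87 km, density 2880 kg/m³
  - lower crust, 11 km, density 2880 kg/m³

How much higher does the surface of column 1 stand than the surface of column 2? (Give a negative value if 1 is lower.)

For any compensation level in the mantle, the mantle terms cancel and isostasy reduces to e = (Σt_1 − Σt_2) − (Σ(ρt)_1 − Σ(ρt)_2) / ρ_m.
Σt_1 = 24.25 km; Σt_2 = 31.241 km; Σ(ρt)_1 = 67391.4; Σ(ρt)_2 = 86608.41 (in km·kg/m³).
e = (24.25 − 31.241) − (67391.4 − 86608.41) / 3340 = −1.24 km.

−1.24 km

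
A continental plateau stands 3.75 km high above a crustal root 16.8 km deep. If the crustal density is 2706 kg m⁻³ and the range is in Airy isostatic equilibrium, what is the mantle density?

Airy balance: ρ_c h = (ρ_m − ρ_c) r → ρ_m = ρ_c (1 + h/r).
ρ_m = 2706 × (1 + 3.75 km/16.8 km) = 3310 kg m⁻³.

3310 kg m⁻³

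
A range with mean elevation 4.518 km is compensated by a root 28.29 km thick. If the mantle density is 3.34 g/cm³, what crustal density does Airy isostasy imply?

2.88 g/cm³

ρ_c h = (ρ_m − ρ_c) r → ρ_c (h + r) = ρ_m r → ρ_c = ρ_m r / (h + r).
ρ_c = 3.34 × 28.29 km / (4.518 km + 28.29 km) = 2.88 g/cm³.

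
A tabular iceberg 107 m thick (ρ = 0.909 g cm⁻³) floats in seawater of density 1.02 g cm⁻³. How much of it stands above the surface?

11.6 m

Floating equilibrium: submerged depth d = t ρ_obj/ρ_fluid = 107 m × 0.909/1.02 = 95.36 m.
Freeboard = t − d = 107 m − 95.36 m = 11.6 m.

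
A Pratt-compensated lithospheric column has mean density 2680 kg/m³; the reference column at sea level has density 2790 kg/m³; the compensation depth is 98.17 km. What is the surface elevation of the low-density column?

4.03 km

ρ_ref D = ρ (D + h) → h = D (ρ_ref − ρ)/ρ.
h = 98.17 km × (2790 − 2680)/2680 = 4.03 km.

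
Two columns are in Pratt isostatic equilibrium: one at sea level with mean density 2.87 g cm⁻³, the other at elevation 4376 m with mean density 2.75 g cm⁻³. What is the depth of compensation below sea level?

ρ_ref D = ρ (D + h) → D (ρ_ref − ρ) = ρ h.
D = ρ h/(ρ_ref − ρ) = 2.75 × 4376 m/(2.87 − 2.75) = 100000 m.

100000 m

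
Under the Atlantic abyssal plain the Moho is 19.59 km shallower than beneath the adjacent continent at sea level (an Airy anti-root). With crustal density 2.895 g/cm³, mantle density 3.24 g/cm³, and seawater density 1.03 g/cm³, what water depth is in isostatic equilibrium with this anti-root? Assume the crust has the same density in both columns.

3.62 km

Replacing a thickness d of crust by seawater at the top must be balanced by replacing crust with mantle at the base: d (ρ_c − ρ_w) = a (ρ_m − ρ_c).
d = a (ρ_m − ρ_c)/(ρ_c − ρ_w) = 19.59 km × 0.345/1.865 = 3.62 km.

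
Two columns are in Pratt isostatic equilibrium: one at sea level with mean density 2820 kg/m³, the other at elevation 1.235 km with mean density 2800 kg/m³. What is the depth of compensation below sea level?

ρ_ref D = ρ (D + h) → D (ρ_ref − ρ) = ρ h.
D = ρ h/(ρ_ref − ρ) = 2800 × 1.235 km/(2820 − 2800) = 173 km.

173 km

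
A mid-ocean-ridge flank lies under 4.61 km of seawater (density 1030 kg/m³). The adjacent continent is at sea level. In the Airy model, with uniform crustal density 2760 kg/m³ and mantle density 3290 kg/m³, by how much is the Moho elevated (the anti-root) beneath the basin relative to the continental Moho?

15 km

Isostatic balance requires: replacing crust with seawater at the top is compensated by replacing crust with mantle at the base: d (ρ_c − ρ_w) = a (ρ_m − ρ_c).
a = d (ρ_c − ρ_w)/(ρ_m − ρ_c) = 4.61 km × 1730/530 = 15 km.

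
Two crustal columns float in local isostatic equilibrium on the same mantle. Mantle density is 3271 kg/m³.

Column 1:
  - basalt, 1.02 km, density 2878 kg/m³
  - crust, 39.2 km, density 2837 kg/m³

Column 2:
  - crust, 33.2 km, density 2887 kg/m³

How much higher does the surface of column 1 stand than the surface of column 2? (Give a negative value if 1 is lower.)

For any compensation level in the mantle, the mantle terms cancel and isostasy reduces to e = (Σt_1 − Σt_2) − (Σ(ρt)_1 − Σ(ρt)_2) / ρ_m.
Σt_1 = 40.22 km; Σt_2 = 33.2 km; Σ(ρt)_1 = 114145.96; Σ(ρt)_2 = 95848.4 (in km·kg/m³).
e = (40.22 − 33.2) − (114145.96 − 95848.4) / 3271 = 1.43 km.

1.43 km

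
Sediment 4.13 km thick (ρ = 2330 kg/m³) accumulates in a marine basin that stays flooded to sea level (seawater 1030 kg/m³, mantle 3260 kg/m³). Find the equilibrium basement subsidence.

2.41 km

Submarine loading: the sediment displaces seawater, and the subsidence is in turn flooded, so s (ρ_m − ρ_w) = t (ρ_sed − ρ_w).
s = 4.13 km × (2330 − 1030) / (3260 − 1030) = 2.41 km.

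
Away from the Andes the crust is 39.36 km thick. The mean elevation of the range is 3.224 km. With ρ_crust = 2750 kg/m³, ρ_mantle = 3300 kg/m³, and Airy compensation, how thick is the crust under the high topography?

58.7 km

Root depth r = h ρ_c / (ρ_m − ρ_c) = 3.224 km × 2750 / 550 = 16.12 km.
Total thickness = T + h + r = 39.36 km + 3.224 km + 16.12 km = 58.7 km.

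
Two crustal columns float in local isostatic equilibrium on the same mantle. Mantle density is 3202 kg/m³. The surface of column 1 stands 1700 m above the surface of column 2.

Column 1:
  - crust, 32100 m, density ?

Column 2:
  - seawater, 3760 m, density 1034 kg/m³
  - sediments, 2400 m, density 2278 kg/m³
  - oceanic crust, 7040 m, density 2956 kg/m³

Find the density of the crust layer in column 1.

Take the compensation level at the base of the deeper column (depth z_c below the surface of column 1) and equate Σ ρ_i t_i down to z_c; mantle fills any gap and the z_c terms cancel.
Column 1: 32100×ρ + (z_c − 32100)×3202
Column 2: 1700×0 + 3760×1034 + 2400×2278 + 7040×2956 + (z_c − 1700 − 13200)×3202
The z_c×3202 term appears on both sides and cancels. Collect the known terms of each column as K = Σ(ρt)_known − 3202 × (depth of known layers): K_1 = 0 − 3202×32100 = −102784200; K_2 = 30165280 − 3202×(1700 + 13200) = −17544520.
Balance: K_1 + 32100×ρ = K_2, so ρ = (K_2 − K_1)/32100 = 85239700/32100 = 2660 kg/m³.

2660 kg/m³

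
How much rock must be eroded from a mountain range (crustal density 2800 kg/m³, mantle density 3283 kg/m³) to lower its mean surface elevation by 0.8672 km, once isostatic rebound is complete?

5.89 km

Net drop Δ = e − u = e − e ρ_c/ρ_m = e (ρ_m − ρ_c)/ρ_m.
e = Δ ρ_m/(ρ_m − ρ_c) = 0.8672 km × 3283/483 = 5.89 km.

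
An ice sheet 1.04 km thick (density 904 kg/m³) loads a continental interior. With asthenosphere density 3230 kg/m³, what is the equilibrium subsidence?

0.291 km

By Archimedes' principle applied to the lithosphere: the ice load ρ_ice t is balanced by mantle displaced below, ρ_m s.
s = t ρ_ice / ρ_m = 1.04 km × 904/3230 = 0.291 km.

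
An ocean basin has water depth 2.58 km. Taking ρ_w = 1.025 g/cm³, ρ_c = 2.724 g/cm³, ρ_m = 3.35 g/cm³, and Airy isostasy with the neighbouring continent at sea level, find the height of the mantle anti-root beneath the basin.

7 km

By Archimedes' principle applied to the lithosphere: replacing crust with seawater at the top is compensated by replacing crust with mantle at the base: d (ρ_c − ρ_w) = a (ρ_m − ρ_c).
a = d (ρ_c − ρ_w)/(ρ_m − ρ_c) = 2.58 km × 1.699/0.626 = 7 km.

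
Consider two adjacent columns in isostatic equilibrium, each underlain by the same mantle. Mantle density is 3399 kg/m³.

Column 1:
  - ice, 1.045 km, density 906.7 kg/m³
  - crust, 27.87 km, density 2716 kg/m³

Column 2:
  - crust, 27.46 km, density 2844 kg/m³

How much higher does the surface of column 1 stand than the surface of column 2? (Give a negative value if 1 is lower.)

1.88 km

For any compensation level in the mantle, the mantle terms cancel and isostasy reduces to e = (Σt_1 − Σt_2) − (Σ(ρt)_1 − Σ(ρt)_2) / ρ_m.
Σt_1 = 28.915 km; Σt_2 = 27.46 km; Σ(ρt)_1 = 76642.4215; Σ(ρt)_2 = 78096.24 (in km·kg/m³).
e = (28.915 − 27.46) − (76642.4215 − 78096.24) / 3399 = 1.88 km.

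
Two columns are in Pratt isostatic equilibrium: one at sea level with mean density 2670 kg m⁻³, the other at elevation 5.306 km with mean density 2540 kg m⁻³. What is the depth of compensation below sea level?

104 km

ρ_ref D = ρ (D + h) → D (ρ_ref − ρ) = ρ h.
D = ρ h/(ρ_ref − ρ) = 2540 × 5.306 km/(2670 − 2540) = 104 km.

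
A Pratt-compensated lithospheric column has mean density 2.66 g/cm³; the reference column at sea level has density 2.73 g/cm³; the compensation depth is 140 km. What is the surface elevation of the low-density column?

3.68 km

ρ_ref D = ρ (D + h) → h = D (ρ_ref − ρ)/ρ.
h = 140 km × (2.73 − 2.66)/2.66 = 3.68 km.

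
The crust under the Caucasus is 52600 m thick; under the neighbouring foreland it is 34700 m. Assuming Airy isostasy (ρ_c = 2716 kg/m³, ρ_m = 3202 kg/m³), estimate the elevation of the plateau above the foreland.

2720 m

Excess crust Δ = 52600 m − 34700 m = 17900 m, split between elevation h and root r with h + r = Δ.
Airy balance ρ_c h = (ρ_m − ρ_c) r gives r = h ρ_c/(ρ_m − ρ_c), so h (1 + ρ_c/(ρ_m − ρ_c)) = Δ, i.e. h = Δ (ρ_m − ρ_c)/ρ_m.
h = 17900 m × 486/3202 = 2720 m.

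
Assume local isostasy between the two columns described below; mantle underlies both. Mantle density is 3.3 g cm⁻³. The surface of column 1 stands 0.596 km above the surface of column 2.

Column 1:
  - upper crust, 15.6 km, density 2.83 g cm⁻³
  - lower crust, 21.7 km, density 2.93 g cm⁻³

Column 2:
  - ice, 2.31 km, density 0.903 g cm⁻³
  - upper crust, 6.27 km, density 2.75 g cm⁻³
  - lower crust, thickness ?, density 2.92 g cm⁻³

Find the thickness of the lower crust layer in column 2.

Take the compensation level at the base of the deeper column (depth z_c below the surface of column 1) and equate Σ ρ_i t_i down to z_c; mantle fills any gap and the z_c terms cancel.
Column 1: 15.6×2.83 + 21.7×2.93 + (z_c − 37.3)×3.3
Column 2: 0.596×0 + 2.31×0.903 + 6.27×2.75 + x×2.92 + (z_c − 0.596 − 8.58 − x)×3.3
The z_c×3.3 term appears on both sides and cancels. Collect the known terms of each column as K = Σ(ρt)_known − 3.3 × (depth of known layers): K_1 = 107.729 − 3.3×37.3 = −15.361; K_2 = 19.32843 − 3.3×(0.596 + 8.58) = −10.95237.
Balance: K_1 = K_2 − x×(3.3 − 2.92), so x = (K_2 − K_1)/(3.3 − 2.92) = 4.40863/0.38 = 11.6 km.

11.6 km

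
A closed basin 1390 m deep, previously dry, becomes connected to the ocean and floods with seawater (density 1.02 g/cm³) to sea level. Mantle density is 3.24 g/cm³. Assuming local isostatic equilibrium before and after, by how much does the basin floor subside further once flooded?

After flooding the water column is d + s deep. Its weight must equal the weight of mantle displaced by the extra subsidence s: (d + s) ρ_w = s ρ_m.
s = d ρ_w / (ρ_m − ρ_w) = 1390 m × 1.02/(3.24 − 1.02) = 639 m.

639 m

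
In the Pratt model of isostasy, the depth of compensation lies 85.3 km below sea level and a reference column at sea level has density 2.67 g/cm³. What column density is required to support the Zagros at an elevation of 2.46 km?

Pratt balance: ρ_ref D = ρ (D + h).
ρ = ρ_ref D/(D + h) = 2.67 × 85.3 km/(85.3 km + 2.46 km) = 2.6 g/cm³.

2.6 g/cm³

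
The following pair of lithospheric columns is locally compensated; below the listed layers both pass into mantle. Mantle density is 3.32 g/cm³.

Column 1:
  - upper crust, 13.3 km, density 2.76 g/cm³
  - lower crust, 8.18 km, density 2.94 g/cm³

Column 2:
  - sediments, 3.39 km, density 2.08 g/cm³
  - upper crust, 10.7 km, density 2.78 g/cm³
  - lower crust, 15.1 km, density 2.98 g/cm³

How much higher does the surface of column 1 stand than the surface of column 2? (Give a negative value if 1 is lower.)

For any compensation level in the mantle, the mantle terms cancel and isostasy reduces to e = (Σt_1 − Σt_2) − (Σ(ρt)_1 − Σ(ρt)_2) / ρ_m.
Σt_1 = 21.48 km; Σt_2 = 29.19 km; Σ(ρt)_1 = 60.7572; Σ(ρt)_2 = 81.7952 (in km·g/cm³).
e = (21.48 − 29.19) − (60.7572 − 81.7952) / 3.32 = −1.37 km.

−1.37 km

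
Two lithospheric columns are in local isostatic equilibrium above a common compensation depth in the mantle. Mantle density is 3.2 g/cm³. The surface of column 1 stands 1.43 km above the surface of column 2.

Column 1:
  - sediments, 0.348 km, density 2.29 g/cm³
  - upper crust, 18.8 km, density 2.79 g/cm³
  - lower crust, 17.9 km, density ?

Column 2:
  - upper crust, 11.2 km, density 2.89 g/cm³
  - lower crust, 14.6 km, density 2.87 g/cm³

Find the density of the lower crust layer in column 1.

Take the compensation level at the base of the deeper column (depth z_c below the surface of column 1) and equate Σ ρ_i t_i down to z_c; mantle fills any gap and the z_c terms cancel.
Column 1: 0.348×2.29 + 18.8×2.79 + 17.9×ρ + (z_c − 37.048)×3.2
Column 2: 1.43×0 + 11.2×2.89 + 14.6×2.87 + (z_c − 1.43 − 25.8)×3.2
The z_c×3.2 term appears on both sides and cancels. Collect the known terms of each column as K = Σ(ρt)_known − 3.2 × (depth of known layers): K_1 = 53.24892 − 3.2×37.048 = −65.30468; K_2 = 74.27 − 3.2×(1.43 + 25.8) = −12.866.
Balance: K_1 + 17.9×ρ = K_2, so ρ = (K_2 − K_1)/17.9 = 52.4387/17.9 = 2.93 g/cm³.

2.93 g/cm³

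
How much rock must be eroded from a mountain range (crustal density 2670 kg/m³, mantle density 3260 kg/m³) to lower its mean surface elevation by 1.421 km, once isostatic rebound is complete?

Net drop Δ = e − u = e − e ρ_c/ρ_m = e (ρ_m − ρ_c)/ρ_m.
e = Δ ρ_m/(ρ_m − ρ_c) = 1.421 km × 3260/590 = 7.85 km.

7.85 km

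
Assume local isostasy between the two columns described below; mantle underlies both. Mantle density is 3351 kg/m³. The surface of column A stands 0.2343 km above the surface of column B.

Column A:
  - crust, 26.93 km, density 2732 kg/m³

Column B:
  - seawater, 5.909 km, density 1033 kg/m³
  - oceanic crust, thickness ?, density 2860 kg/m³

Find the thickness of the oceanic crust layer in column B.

Take the compensation level at the base of the deeper column (depth z_c below the surface of column A) and equate Σ ρ_i t_i down to z_c; mantle fills any gap and the z_c terms cancel.
Column A: 26.93×2732 + (z_c − 26.93)×3351
Column B: 0.2343×0 + 5.909×1033 + x×2860 + (z_c − 0.2343 − 5.909 − x)×3351
The z_c×3351 term appears on both sides and cancels. Collect the known terms of each column as K = Σ(ρt)_known − 3351 × (depth of known layers): K_A = 73572.76 − 3351×26.93 = −16669.67; K_B = 6103.997 − 3351×(0.2343 + 5.909) = −14482.2013.
Balance: K_A = K_B − x×(3351 − 2860), so x = (K_B − K_A)/(3351 − 2860) = 2187.47/491 = 4.46 km.

4.46 km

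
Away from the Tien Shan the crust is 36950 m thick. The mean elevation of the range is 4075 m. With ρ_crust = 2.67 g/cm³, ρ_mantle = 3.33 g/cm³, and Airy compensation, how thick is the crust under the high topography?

Root depth r = h ρ_c / (ρ_m − ρ_c) = 4075 m × 2.67 / 0.66 = 16490 m.
Total thickness = T + h + r = 36950 m + 4075 m + 16490 m = 57500 m.

57500 m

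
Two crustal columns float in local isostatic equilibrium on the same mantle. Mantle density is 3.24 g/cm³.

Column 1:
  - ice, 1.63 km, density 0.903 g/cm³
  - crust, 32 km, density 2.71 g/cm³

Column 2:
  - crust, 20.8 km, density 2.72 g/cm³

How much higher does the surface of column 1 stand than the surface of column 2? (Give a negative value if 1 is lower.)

3.07 km

For any compensation level in the mantle, the mantle terms cancel and isostasy reduces to e = (Σt_1 − Σt_2) − (Σ(ρt)_1 − Σ(ρt)_2) / ρ_m.
Σt_1 = 33.63 km; Σt_2 = 20.8 km; Σ(ρt)_1 = 88.19189; Σ(ρt)_2 = 56.576 (in km·g/cm³).
e = (33.63 − 20.8) − (88.19189 − 56.576) / 3.24 = 3.07 km.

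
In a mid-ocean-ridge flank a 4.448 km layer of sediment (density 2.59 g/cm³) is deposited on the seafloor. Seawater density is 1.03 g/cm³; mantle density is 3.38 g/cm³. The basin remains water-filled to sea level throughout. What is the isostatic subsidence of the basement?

Submarine loading: the sediment displaces seawater, and the subsidence is in turn flooded, so s (ρ_m − ρ_w) = t (ρ_sed − ρ_w).
s = 4.448 km × (2.59 − 1.03) / (3.38 − 1.03) = 2.95 km.

2.95 km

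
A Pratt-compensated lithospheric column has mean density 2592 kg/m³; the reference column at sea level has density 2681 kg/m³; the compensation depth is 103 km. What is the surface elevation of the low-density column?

ρ_ref D = ρ (D + h) → h = D (ρ_ref − ρ)/ρ.
h = 103 km × (2681 − 2592)/2592 = 3.54 km.

3.54 km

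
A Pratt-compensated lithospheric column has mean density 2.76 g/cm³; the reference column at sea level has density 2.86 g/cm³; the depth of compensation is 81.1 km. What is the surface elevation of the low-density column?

ρ_ref D = ρ (D + h) → h = D (ρ_ref − ρ)/ρ.
h = 81.1 km × (2.86 − 2.76)/2.76 = 2.94 km.

2.94 km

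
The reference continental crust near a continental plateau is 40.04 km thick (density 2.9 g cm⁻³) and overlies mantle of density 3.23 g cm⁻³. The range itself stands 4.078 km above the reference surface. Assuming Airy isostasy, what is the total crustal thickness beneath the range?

80 km

Root depth r = h ρ_c / (ρ_m − ρ_c) = 4.078 km × 2.9 / 0.33 = 35.84 km.
Total thickness = T + h + r = 40.04 km + 4.078 km + 35.84 km = 80 km.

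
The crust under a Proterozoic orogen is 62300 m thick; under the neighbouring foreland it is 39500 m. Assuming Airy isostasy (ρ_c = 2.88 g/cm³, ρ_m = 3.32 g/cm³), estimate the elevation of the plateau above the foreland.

Excess crust Δ = 62300 m − 39500 m = 22800 m, split between elevation h and root r with h + r = Δ.
Airy balance ρ_c h = (ρ_m − ρ_c) r gives r = h ρ_c/(ρ_m − ρ_c), so h (1 + ρ_c/(ρ_m − ρ_c)) = Δ, i.e. h = Δ (ρ_m − ρ_c)/ρ_m.
h = 22800 m × 0.44/3.32 = 3020 m.

3020 m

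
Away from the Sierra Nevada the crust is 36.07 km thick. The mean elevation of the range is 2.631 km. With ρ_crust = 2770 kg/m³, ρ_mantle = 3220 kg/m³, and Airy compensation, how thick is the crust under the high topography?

54.9 km

Root depth r = h ρ_c / (ρ_m − ρ_c) = 2.631 km × 2770 / 450 = 16.2 km.
Total thickness = T + h + r = 36.07 km + 2.631 km + 16.2 km = 54.9 km.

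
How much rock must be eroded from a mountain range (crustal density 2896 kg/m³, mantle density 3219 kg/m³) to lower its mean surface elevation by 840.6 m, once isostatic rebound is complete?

8380 m

Net drop Δ = e − u = e − e ρ_c/ρ_m = e (ρ_m − ρ_c)/ρ_m.
e = Δ ρ_m/(ρ_m − ρ_c) = 840.6 m × 3219/323 = 8380 m.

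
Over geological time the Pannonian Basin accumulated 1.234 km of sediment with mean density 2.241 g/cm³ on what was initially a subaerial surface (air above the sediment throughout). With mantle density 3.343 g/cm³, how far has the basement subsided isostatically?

Subaerial load: s = t ρ_sed / ρ_m = 1.234 km × 2.241/3.343 = 0.827 km.

0.827 km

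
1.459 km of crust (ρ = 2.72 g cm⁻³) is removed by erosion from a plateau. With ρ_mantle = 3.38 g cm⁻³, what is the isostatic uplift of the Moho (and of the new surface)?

1.17 km

Unloading: uplift u = e ρ_c/ρ_m = 1.459 km × 2.72/3.38 = 1.17 km.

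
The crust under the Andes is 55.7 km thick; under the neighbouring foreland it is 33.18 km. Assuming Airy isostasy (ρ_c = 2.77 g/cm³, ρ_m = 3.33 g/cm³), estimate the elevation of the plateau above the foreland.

3.79 km

Excess crust Δ = 55.7 km − 33.18 km = 22.52 km, split between elevation h and root r with h + r = Δ.
Airy balance ρ_c h = (ρ_m − ρ_c) r gives r = h ρ_c/(ρ_m − ρ_c), so h (1 + ρ_c/(ρ_m − ρ_c)) = Δ, i.e. h = Δ (ρ_m − ρ_c)/ρ_m.
h = 22.52 km × 0.56/3.33 = 3.79 km.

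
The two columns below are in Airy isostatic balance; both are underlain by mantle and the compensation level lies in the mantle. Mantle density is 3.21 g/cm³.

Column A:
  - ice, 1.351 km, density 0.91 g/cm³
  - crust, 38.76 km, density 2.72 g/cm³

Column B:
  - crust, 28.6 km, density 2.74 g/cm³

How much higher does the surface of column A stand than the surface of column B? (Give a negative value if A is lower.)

For any compensation level in the mantle, the mantle terms cancel and isostasy reduces to e = (Σt_A − Σt_B) − (Σ(ρt)_A − Σ(ρt)_B) / ρ_m.
Σt_A = 40.111 km; Σt_B = 28.6 km; Σ(ρt)_A = 106.65661; Σ(ρt)_B = 78.364 (in km·g/cm³).
e = (40.111 − 28.6) − (106.65661 − 78.364) / 3.21 = 2.7 km.

2.7 km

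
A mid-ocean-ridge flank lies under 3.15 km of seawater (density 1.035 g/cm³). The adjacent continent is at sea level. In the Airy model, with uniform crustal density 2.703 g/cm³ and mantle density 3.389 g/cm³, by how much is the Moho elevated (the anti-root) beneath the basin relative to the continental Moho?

7.66 km

In Airy isostatic equilibrium: replacing crust with seawater at the top is compensated by replacing crust with mantle at the base: d (ρ_c − ρ_w) = a (ρ_m − ρ_c).
a = d (ρ_c − ρ_w)/(ρ_m − ρ_c) = 3.15 km × 1.668/0.686 = 7.66 km.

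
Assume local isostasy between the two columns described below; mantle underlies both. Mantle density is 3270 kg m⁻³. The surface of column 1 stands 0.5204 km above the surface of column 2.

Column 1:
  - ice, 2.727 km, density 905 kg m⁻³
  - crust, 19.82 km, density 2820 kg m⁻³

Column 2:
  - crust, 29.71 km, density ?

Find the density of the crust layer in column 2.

Take the compensation level at the base of the deeper column (depth z_c below the surface of column 1) and equate Σ ρ_i t_i down to z_c; mantle fills any gap and the z_c terms cancel.
Column 1: 2.727×905 + 19.82×2820 + (z_c − 22.547)×3270
Column 2: 0.5204×0 + 29.71×ρ + (z_c − 0.5204 − 29.71)×3270
The z_c×3270 term appears on both sides and cancels. Collect the known terms of each column as K = Σ(ρt)_known − 3270 × (depth of known layers): K_1 = 58360.335 − 3270×22.547 = −15368.355; K_2 = 0 − 3270×(0.5204 + 29.71) = −98853.408.
Balance: K_1 = K_2 + 29.71×ρ, so ρ = (K_1 − K_2)/29.71 = 83485.1/29.71 = 2810 kg m⁻³.

2810 kg m⁻³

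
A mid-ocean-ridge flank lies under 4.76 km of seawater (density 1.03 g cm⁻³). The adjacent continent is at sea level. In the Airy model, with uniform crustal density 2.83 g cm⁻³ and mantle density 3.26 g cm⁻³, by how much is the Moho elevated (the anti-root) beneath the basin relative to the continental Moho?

19.9 km

For local isostatic compensation: replacing crust with seawater at the top is compensated by replacing crust with mantle at the base: d (ρ_c − ρ_w) = a (ρ_m − ρ_c).
a = d (ρ_c − ρ_w)/(ρ_m − ρ_c) = 4.76 km × 1.8/0.43 = 19.9 km.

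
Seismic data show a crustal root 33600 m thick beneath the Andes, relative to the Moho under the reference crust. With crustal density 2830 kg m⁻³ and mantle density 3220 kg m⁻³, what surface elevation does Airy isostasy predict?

4630 m

In Airy isostatic equilibrium: ρ_c h = (ρ_m − ρ_c) r.
h = r (ρ_m − ρ_c) / ρ_c = 33600 m × (3220 − 2830) / 2830 = 4630 m.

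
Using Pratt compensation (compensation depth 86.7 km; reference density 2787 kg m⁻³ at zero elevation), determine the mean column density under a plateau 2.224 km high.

Pratt balance: ρ_ref D = ρ (D + h).
ρ = ρ_ref D/(D + h) = 2787 × 86.7 km/(86.7 km + 2.224 km) = 2720 kg m⁻³.

2720 kg m⁻³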